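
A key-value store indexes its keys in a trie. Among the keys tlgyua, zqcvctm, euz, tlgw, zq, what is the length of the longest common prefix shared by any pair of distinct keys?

The deepest shared node is where two words last agree before diverging.
e.g. "tlgw" and "tlgyua" share the prefix "tlg" of length 3; no pair shares a longer one.
Longest shared-prefix length: 3

3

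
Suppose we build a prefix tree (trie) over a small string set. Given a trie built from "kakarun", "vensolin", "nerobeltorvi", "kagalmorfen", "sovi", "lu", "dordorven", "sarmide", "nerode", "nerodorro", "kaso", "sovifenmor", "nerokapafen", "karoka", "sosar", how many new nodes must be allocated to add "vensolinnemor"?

5

The longest prefix of "vensolinnemor" already in the trie is "vensolin" (length 8).
New nodes needed: |"vensolinnemor"| − 8 = 13 − 8 = 5.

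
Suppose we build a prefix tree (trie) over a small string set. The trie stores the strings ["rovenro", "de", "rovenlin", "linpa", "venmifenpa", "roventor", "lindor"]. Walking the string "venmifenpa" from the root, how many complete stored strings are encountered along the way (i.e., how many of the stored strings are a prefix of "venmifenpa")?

Traverse "venmifenpa" character by character; count nodes along the way that are marked as word ends.
Prefixes of the query that are stored words: "venmifenpa"
Count: 1

1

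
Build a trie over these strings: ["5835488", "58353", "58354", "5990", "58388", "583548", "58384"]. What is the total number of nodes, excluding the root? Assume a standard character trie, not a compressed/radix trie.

Trie structure (* marks end of a word):
(root)
└─ 5
   ├─ 8
   │  └─ 3
   │     ├─ 5
   │     │  ├─ 3 *
   │     │  └─ 4 *
   │     │     └─ 8 *
   │     │        └─ 8 *
   │     └─ 8
   │        ├─ 4 *
   │        └─ 8 *
   └─ 9
      └─ 9
         └─ 0 *
Counting every labelled node above: 14.

14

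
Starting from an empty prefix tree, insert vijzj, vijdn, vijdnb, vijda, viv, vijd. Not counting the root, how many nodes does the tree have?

Trace insertions, counting only characters that open a new branch:
  "vijzj" → 5 new (v, i, j, z, j)
  "vijdn" → prefix "vij" already present; 2 new (d, n)
  "vijdnb" → prefix "vijdn" already present; 1 new (b)
  "vijda" → prefix "vijd" already present; 1 new (a)
  "viv" → prefix "vi" already present; 1 new (v)
  "vijd" → prefix "vijd" already present; 0 new (none)
Total nodes = 5 + 2 + 1 + 1 + 1 + 0 = 10

10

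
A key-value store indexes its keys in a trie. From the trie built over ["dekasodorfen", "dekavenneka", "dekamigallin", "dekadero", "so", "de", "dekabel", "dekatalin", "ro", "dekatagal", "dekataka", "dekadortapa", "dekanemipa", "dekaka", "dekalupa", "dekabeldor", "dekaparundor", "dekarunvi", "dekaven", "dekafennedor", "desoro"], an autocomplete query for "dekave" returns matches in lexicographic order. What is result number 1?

dekaven

Filter for "dekave…" and sort: "dekaven", "dekavenneka"
The 1st is dekaven.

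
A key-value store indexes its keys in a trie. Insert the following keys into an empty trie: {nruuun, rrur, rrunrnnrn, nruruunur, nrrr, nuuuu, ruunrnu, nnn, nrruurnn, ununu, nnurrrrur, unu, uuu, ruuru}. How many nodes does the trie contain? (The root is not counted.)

57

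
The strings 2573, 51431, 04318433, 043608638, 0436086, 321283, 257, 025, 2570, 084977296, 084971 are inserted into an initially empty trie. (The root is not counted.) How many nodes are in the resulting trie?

41

For each word, the new-node count is its length minus the longest prefix already in the trie:
  "2573" → 4 new (2, 5, 7, 3)
  "51431" → 5 new (5, 1, 4, 3, 1)
  "04318433" → 8 new (0, 4, 3, 1, 8, 4, 3, 3)
  "043608638" → prefix "043" already present; 6 new (6, 0, 8, 6, 3, 8)
  "0436086" → prefix "0436086" already present; 0 new (none)
  "321283" → 6 new (3, 2, 1, 2, 8, 3)
  "257" → prefix "257" already present; 0 new (none)
  "025" → prefix "0" already present; 2 new (2, 5)
  "2570" → prefix "257" already present; 1 new (0)
  "084977296" → prefix "0" already present; 8 new (8, 4, 9, 7, 7, 2, 9, 6)
  "084971" → prefix "08497" already present; 1 new (1)
Total nodes = 4 + 5 + 8 + 6 + 0 + 6 + 0 + 2 + 1 + 8 + 1 = 41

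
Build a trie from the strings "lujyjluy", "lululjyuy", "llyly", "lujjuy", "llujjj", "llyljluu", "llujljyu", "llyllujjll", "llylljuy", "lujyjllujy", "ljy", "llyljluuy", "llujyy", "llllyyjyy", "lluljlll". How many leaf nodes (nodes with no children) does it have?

14

Leaves are exactly the stored words that no other stored word extends.
Those words: "ljy", "llllyyjyy", "llujjj", "llujljyu", "llujyy", "lluljlll", "llyljluuy", "llylljuy", "llyllujjll", "llyly", "lujjuy", "lujyjllujy", "lujyjluy", "lululjyuy"
Leaf count: 14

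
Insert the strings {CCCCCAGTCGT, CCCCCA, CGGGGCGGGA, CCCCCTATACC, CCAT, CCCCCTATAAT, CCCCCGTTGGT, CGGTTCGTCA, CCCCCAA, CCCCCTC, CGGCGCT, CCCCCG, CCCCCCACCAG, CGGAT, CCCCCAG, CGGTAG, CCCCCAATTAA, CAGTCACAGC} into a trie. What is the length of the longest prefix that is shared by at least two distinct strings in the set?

9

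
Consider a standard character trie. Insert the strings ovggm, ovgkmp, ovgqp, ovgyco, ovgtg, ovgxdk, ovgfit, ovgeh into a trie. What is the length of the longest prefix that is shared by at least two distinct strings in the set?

3

Equivalently: take the maximum, over all pairs, of their longest common prefix length.
"ovgeh" and "ovgfit" agree on "ovg" (3 characters) before diverging; nothing deeper is shared.
Longest shared-prefix length: 3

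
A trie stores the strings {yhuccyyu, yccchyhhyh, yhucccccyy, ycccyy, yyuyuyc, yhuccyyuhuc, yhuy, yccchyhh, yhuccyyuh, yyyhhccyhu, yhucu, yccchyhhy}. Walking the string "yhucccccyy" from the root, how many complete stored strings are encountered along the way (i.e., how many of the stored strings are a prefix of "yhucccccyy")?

Traverse "yhucccccyy" character by character; count nodes along the way that are marked as word ends.
Prefixes of the query that are stored words: "yhucccccyy"
Count: 1

1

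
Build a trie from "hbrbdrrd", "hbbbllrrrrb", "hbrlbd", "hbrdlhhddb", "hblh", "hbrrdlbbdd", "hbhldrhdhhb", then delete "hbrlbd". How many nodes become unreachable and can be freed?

3

After clearing the end-marker at "hbrlbd", prune upward until reaching a node still needed by another word.
The suffix "lbd" (3 nodes) is used only by "hbrlbd"; the node for "hbr" still has the child "b", so pruning stops there.
Nodes removed: 3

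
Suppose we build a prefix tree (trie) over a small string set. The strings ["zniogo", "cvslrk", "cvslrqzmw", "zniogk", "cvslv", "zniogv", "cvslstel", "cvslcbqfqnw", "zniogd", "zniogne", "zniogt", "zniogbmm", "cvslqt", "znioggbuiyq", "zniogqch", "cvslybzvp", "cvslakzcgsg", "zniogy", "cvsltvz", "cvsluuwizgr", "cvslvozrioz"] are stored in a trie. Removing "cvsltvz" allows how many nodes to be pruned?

3

After clearing the end-marker at "cvsltvz", prune upward until reaching a node still needed by another word.
The suffix "tvz" (3 nodes) is used only by "cvsltvz"; the node for "cvsl" still has the child "r", so pruning stops there.
Nodes removed: 3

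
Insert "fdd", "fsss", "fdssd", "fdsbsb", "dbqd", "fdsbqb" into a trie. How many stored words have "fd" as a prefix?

4

Filter for entries beginning with "fd":
Matches: "fdd", "fdsbqb", "fdsbsb", "fdssd"
Count: 4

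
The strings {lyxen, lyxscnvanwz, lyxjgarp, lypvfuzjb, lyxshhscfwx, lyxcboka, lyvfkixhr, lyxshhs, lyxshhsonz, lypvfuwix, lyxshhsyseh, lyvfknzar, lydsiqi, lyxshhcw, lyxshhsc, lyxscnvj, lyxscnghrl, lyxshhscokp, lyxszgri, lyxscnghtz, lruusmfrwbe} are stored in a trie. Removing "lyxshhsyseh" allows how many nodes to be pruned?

Walk "lyxshhsyseh" from the leaf back toward the root, removing each node that no remaining word uses.
The suffix "yseh" (4 nodes) is used only by "lyxshhsyseh"; the node for "lyxshhs" still has the child "c", so pruning stops there.
Nodes removed: 4

4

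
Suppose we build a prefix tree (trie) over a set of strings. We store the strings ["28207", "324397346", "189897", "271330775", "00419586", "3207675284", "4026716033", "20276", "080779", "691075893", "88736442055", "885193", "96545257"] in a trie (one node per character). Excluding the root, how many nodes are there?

For each word, the new-node count is its length minus the longest prefix already in the trie:
  "28207" → 5 new (2, 8, 2, 0, 7)
  "324397346" → 9 new (3, 2, 4, 3, 9, 7, 3, 4, 6)
  "189897" → 6 new (1, 8, 9, 8, 9, 7)
  "271330775" → prefix "2" already present; 8 new (7, 1, 3, 3, 0, 7, 7, 5)
  "00419586" → 8 new (0, 0, 4, 1, 9, 5, 8, 6)
  "3207675284" → prefix "32" already present; 8 new (0, 7, 6, 7, 5, 2, 8, 4)
  "4026716033" → 10 new (4, 0, 2, 6, 7, 1, 6, 0, 3, 3)
  "20276" → prefix "2" already present; 4 new (0, 2, 7, 6)
  "080779" → prefix "0" already present; 5 new (8, 0, 7, 7, 9)
  "691075893" → 9 new (6, 9, 1, 0, 7, 5, 8, 9, 3)
  "88736442055" → 11 new (8, 8, 7, 3, 6, 4, 4, 2, 0, 5, 5)
  "885193" → prefix "88" already present; 4 new (5, 1, 9, 3)
  "96545257" → 8 new (9, 6, 5, 4, 5, 2, 5, 7)
Total nodes = 5 + 9 + 6 + 8 + 8 + 8 + 10 + 4 + 5 + 9 + 11 + 4 + 8 = 95

95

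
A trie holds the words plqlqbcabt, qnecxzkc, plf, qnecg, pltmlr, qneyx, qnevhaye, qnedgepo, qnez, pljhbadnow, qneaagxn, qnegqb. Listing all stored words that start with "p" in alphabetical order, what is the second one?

pljhbadnow

Filter for "p…" and sort: "plf", "pljhbadnow", "plqlqbcabt", "pltmlr"
Position 2: pljhbadnow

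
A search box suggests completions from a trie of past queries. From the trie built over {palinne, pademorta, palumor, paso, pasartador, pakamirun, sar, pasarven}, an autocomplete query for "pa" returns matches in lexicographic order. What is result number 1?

pademorta

DFS of the "pa" subtree visits, in order: "pademorta", "pakamirun", "palinne", "palumor", "pasartador", "pasarven", "paso"
The 1st is pademorta.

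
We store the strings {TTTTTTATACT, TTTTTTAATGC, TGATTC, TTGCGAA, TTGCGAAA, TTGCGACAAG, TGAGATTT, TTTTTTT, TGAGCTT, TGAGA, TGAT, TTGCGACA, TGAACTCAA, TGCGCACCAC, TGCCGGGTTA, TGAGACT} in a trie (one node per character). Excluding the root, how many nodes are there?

For each word, the new-node count is its length minus the longest prefix already in the trie:
  "TTTTTTATACT" → 11 new (T, T, T, T, T, T, A, T, A, C, T)
  "TTTTTTAATGC" → prefix "TTTTTTA" already present; 4 new (A, T, G, C)
  "TGATTC" → prefix "T" already present; 5 new (G, A, T, T, C)
  "TTGCGAA" → prefix "TT" already present; 5 new (G, C, G, A, A)
  "TTGCGAAA" → prefix "TTGCGAA" already present; 1 new (A)
  "TTGCGACAAG" → prefix "TTGCGA" already present; 4 new (C, A, A, G)
  "TGAGATTT" → prefix "TGA" already present; 5 new (G, A, T, T, T)
  "TTTTTTT" → prefix "TTTTTT" already present; 1 new (T)
  "TGAGCTT" → prefix "TGAG" already present; 3 new (C, T, T)
  "TGAGA" → prefix "TGAGA" already present; 0 new (none)
  "TGAT" → prefix "TGAT" already present; 0 new (none)
  "TTGCGACA" → prefix "TTGCGACA" already present; 0 new (none)
  "TGAACTCAA" → prefix "TGA" already present; 6 new (A, C, T, C, A, A)
  "TGCGCACCAC" → prefix "TG" already present; 8 new (C, G, C, A, C, C, A, C)
  "TGCCGGGTTA" → prefix "TGC" already present; 7 new (C, G, G, G, T, T, A)
  "TGAGACT" → prefix "TGAGA" already present; 2 new (C, T)
Total nodes = 11 + 4 + 5 + 5 + 1 + 4 + 5 + 1 + 3 + 0 + 0 + 0 + 6 + 8 + 7 + 2 = 62

62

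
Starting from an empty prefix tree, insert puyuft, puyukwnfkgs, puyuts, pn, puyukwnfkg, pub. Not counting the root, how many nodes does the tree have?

Trie structure (* marks end of a word):
(root)
└─ p
   ├─ n *
   └─ u
      ├─ b *
      └─ y
         └─ u
            ├─ f
            │  └─ t *
            ├─ k
            │  └─ w
            │     └─ n
            │        └─ f
            │           └─ k
            │              └─ g *
            │                 └─ s *
            └─ t
               └─ s *
Counting every labelled node above: 17.

17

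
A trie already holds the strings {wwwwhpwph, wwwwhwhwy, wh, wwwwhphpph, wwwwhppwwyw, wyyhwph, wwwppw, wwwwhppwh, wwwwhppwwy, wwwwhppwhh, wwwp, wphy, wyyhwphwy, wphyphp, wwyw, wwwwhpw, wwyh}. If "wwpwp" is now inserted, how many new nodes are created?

3

The longest prefix of "wwpwp" already in the trie is "ww" (length 2).
New nodes needed: |"wwpwp"| − 2 = 5 − 2 = 3.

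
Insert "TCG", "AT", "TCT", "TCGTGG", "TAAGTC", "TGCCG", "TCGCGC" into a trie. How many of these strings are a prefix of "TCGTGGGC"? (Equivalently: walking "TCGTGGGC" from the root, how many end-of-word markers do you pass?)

Check each prefix of "TCGTGGGC" against the stored set — each match is an end-marker on the path.
Prefixes of the query that are stored words: "TCG", "TCGTGG"
Count: 2

2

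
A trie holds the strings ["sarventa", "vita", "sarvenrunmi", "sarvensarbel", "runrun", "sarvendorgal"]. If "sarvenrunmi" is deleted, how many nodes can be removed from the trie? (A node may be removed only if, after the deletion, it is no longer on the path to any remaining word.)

After clearing the end-marker at "sarvenrunmi", prune upward until reaching a node still needed by another word.
The suffix "runmi" (5 nodes) is used only by "sarvenrunmi"; the node for "sarven" still has the child "t", so pruning stops there.
Nodes removed: 5

5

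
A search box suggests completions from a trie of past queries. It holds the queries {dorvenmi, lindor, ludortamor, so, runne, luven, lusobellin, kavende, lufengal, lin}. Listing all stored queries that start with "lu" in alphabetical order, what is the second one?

lufengal

DFS of the "lu" subtree visits, in order: "ludortamor", "lufengal", "lusobellin", "luven"
The 2nd is lufengal.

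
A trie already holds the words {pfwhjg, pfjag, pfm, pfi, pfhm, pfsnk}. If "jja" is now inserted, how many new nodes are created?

No existing word starts with "j", so every character of "jja" needs a new node.
3 − 0 = 3 new nodes.

3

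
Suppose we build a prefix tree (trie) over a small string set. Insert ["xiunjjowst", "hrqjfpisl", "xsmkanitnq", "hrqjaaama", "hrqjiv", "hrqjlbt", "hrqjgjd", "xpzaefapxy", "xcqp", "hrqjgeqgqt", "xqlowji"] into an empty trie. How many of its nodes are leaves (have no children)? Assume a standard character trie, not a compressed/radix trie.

11

A leaf is a node with no children — equivalently, the end of a word that is not a proper prefix of any other stored word.
Those words: "hrqjaaama", "hrqjfpisl", "hrqjgeqgqt", "hrqjgjd", "hrqjiv", "hrqjlbt", "xcqp", "xiunjjowst", "xpzaefapxy", "xqlowji", "xsmkanitnq"
Leaf count: 11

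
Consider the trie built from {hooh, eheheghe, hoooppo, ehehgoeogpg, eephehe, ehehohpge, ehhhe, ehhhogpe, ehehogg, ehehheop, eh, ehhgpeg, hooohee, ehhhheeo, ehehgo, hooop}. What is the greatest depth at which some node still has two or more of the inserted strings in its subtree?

Equivalently: take the maximum, over all pairs, of their longest common prefix length.
"ehehgo" and "ehehgoeogpg" agree on "ehehgo" (6 characters) before diverging; nothing deeper is shared.
Longest shared-prefix length: 6

6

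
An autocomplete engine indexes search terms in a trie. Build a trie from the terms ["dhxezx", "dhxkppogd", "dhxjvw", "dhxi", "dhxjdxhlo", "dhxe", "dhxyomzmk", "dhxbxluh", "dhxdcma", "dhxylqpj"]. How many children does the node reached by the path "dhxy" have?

2

The children of the "dhxy" node are the distinct next characters among strings starting with "dhxy".
Distinct next characters after "dhxy": l, o.
That node has 2 child edges.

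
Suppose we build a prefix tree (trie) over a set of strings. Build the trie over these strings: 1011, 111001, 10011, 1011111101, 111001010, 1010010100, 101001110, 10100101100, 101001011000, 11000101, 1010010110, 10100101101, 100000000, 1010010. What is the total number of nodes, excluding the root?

48

Insert word by word; a character creates a node only if that edge doesn't already exist:
  "1011" → 4 new (1, 0, 1, 1)
  "111001" → prefix "1" already present; 5 new (1, 1, 0, 0, 1)
  "10011" → prefix "10" already present; 3 new (0, 1, 1)
  "1011111101" → prefix "1011" already present; 6 new (1, 1, 1, 1, 0, 1)
  "111001010" → prefix "111001" already present; 3 new (0, 1, 0)
  "1010010100" → prefix "101" already present; 7 new (0, 0, 1, 0, 1, 0, 0)
  "101001110" → prefix "101001" already present; 3 new (1, 1, 0)
  "10100101100" → prefix "10100101" already present; 3 new (1, 0, 0)
  "101001011000" → prefix "10100101100" already present; 1 new (0)
  "11000101" → prefix "11" already present; 6 new (0, 0, 0, 1, 0, 1)
  "1010010110" → prefix "1010010110" already present; 0 new (none)
  "10100101101" → prefix "1010010110" already present; 1 new (1)
  "100000000" → prefix "100" already present; 6 new (0, 0, 0, 0, 0, 0)
  "1010010" → prefix "1010010" already present; 0 new (none)
Total nodes = 4 + 5 + 3 + 6 + 3 + 7 + 3 + 3 + 1 + 6 + 0 + 1 + 6 + 0 = 48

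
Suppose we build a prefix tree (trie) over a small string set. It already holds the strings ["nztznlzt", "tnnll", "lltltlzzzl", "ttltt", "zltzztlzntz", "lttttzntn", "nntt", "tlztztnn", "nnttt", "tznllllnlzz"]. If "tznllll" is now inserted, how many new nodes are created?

0

"tznllll" is already a full path in the trie; only an end-marker is added.
No new nodes are needed: 0.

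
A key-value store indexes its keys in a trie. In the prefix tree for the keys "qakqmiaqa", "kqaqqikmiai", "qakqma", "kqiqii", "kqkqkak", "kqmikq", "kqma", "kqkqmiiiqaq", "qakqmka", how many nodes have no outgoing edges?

Leaves are exactly the stored words that no other stored word extends.
Those words: "kqaqqikmiai", "kqiqii", "kqkqkak", "kqkqmiiiqaq", "kqma", "kqmikq", "qakqma", "qakqmiaqa", "qakqmka"
Leaf count: 9

9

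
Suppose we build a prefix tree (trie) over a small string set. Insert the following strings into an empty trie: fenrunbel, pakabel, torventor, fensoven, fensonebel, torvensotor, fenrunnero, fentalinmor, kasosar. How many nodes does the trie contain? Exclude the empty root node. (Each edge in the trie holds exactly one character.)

59

Trace insertions, counting only characters that open a new branch:
  "fenrunbel" → 9 new (f, e, n, r, u, n, b, e, l)
  "pakabel" → 7 new (p, a, k, a, b, e, l)
  "torventor" → 9 new (t, o, r, v, e, n, t, o, r)
  "fensoven" → prefix "fen" already present; 5 new (s, o, v, e, n)
  "fensonebel" → prefix "fenso" already present; 5 new (n, e, b, e, l)
  "torvensotor" → prefix "torven" already present; 5 new (s, o, t, o, r)
  "fenrunnero" → prefix "fenrun" already present; 4 new (n, e, r, o)
  "fentalinmor" → prefix "fen" already present; 8 new (t, a, l, i, n, m, o, r)
  "kasosar" → 7 new (k, a, s, o, s, a, r)
Total nodes = 9 + 7 + 9 + 5 + 5 + 5 + 4 + 8 + 7 = 59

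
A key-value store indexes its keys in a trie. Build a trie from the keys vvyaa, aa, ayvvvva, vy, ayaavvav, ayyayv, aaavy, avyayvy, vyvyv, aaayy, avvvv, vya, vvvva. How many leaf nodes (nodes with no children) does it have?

11

Leaves are exactly the stored words that no other stored word extends.
Those words: "aaavy", "aaayy", "avvvv", "avyayvy", "ayaavvav", "ayvvvva", "ayyayv", "vvvva", "vvyaa", "vya", "vyvyv"
Leaf count: 11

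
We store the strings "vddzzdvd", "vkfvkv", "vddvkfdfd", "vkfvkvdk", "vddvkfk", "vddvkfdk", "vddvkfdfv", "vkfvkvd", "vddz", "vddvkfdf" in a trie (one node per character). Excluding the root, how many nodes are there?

Trie structure (* marks end of a word):
(root)
└─ v
   ├─ d
   │  └─ d
   │     ├─ v
   │     │  └─ k
   │     │     └─ f
   │     │        ├─ d
   │     │        │  ├─ f *
   │     │        │  │  ├─ d *
   │     │        │  │  └─ v *
   │     │        │  └─ k *
   │     │        └─ k *
   │     └─ z *
   │        └─ z
   │           └─ d
   │              └─ v
   │                 └─ d *
   └─ k
      └─ f
         └─ v
            └─ k
               └─ v *
                  └─ d *
                     └─ k *
Counting every labelled node above: 24.

24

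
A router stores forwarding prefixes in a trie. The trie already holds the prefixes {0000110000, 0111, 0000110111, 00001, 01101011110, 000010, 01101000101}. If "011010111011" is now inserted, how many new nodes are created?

"011010111" is already a path in the trie; the remaining "011" must be added.
Each of the 3 remaining characters creates one node.

3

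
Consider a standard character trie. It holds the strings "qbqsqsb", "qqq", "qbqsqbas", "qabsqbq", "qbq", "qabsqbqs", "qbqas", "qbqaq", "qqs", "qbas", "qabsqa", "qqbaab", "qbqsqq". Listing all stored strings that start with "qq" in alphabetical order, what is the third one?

qqs

Words with prefix "qq", in lexicographic order: "qqbaab", "qqq", "qqs"
The 3rd is qqs.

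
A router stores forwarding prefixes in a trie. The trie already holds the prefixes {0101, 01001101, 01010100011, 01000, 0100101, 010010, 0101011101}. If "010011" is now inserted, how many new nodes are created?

Every character of "010011" already lies on an existing path (it is a prefix of some stored word).
No new nodes are needed: 0.

0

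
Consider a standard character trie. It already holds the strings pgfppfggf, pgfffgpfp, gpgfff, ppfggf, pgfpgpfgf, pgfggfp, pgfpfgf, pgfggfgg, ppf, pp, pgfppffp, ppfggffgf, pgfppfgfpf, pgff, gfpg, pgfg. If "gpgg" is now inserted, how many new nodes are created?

1

"gpg" is already a path in the trie; the remaining "g" must be added.
New nodes needed: |"gpgg"| − 3 = 4 − 3 = 1.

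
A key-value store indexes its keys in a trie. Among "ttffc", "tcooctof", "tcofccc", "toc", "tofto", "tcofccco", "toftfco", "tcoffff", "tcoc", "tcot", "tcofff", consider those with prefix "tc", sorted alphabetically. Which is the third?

tcofccco

Filter for "tc…" and sort: "tcoc", "tcofccc", "tcofccco", "tcofff", "tcoffff", "tcooctof", "tcot"
Position 3: tcofccco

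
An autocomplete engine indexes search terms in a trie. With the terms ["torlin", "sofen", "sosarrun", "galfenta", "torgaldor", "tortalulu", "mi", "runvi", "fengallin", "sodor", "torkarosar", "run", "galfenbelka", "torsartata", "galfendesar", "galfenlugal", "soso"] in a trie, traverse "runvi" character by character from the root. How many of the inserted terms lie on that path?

Traverse "runvi" character by character; count nodes along the way that are marked as word ends.
Prefixes of the query that are stored words: "run", "runvi"
Count: 2

2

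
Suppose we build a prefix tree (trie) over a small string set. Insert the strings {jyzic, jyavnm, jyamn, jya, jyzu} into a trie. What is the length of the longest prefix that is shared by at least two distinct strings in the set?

The deepest shared node is where two words last agree before diverging.
e.g. "jya" and "jyamn" share the prefix "jya" of length 3; no pair shares a longer one.
Longest shared-prefix length: 3

3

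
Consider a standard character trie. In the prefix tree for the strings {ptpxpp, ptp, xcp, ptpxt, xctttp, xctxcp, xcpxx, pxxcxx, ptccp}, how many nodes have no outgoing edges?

7

Leaves are exactly the stored words that no other stored word extends.
Those words: "ptccp", "ptpxpp", "ptpxt", "pxxcxx", "xcpxx", "xctttp", "xctxcp"
Leaf count: 7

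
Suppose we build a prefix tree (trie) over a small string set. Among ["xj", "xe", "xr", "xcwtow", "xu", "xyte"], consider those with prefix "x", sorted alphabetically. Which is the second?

xe

DFS of the "x" subtree visits, in order: "xcwtow", "xe", "xj", "xr", "xu", "xyte"
Position 2: xe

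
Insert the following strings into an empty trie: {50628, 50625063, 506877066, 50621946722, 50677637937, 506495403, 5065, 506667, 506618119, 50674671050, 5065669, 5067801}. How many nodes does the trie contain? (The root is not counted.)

Insert word by word; a character creates a node only if that edge doesn't already exist:
  "50628" → 5 new (5, 0, 6, 2, 8)
  "50625063" → prefix "5062" already present; 4 new (5, 0, 6, 3)
  "506877066" → prefix "506" already present; 6 new (8, 7, 7, 0, 6, 6)
  "50621946722" → prefix "5062" already present; 7 new (1, 9, 4, 6, 7, 2, 2)
  "50677637937" → prefix "506" already present; 8 new (7, 7, 6, 3, 7, 9, 3, 7)
  "506495403" → prefix "506" already present; 6 new (4, 9, 5, 4, 0, 3)
  "5065" → prefix "506" already present; 1 new (5)
  "506667" → prefix "506" already present; 3 new (6, 6, 7)
  "506618119" → prefix "5066" already present; 5 new (1, 8, 1, 1, 9)
  "50674671050" → prefix "5067" already present; 7 new (4, 6, 7, 1, 0, 5, 0)
  "5065669" → prefix "5065" already present; 3 new (6, 6, 9)
  "5067801" → prefix "5067" already present; 3 new (8, 0, 1)
Total nodes = 5 + 4 + 6 + 7 + 8 + 6 + 1 + 3 + 5 + 7 + 3 + 3 = 58

58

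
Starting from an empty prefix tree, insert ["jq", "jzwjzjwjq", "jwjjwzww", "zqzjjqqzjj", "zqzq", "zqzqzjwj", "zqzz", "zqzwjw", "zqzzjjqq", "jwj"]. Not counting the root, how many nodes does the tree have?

40

For each word, the new-node count is its length minus the longest prefix already in the trie:
  "jq" → 2 new (j, q)
  "jzwjzjwjq" → prefix "j" already present; 8 new (z, w, j, z, j, w, j, q)
  "jwjjwzww" → prefix "j" already present; 7 new (w, j, j, w, z, w, w)
  "zqzjjqqzjj" → 10 new (z, q, z, j, j, q, q, z, j, j)
  "zqzq" → prefix "zqz" already present; 1 new (q)
  "zqzqzjwj" → prefix "zqzq" already present; 4 new (z, j, w, j)
  "zqzz" → prefix "zqz" already present; 1 new (z)
  "zqzwjw" → prefix "zqz" already present; 3 new (w, j, w)
  "zqzzjjqq" → prefix "zqzz" already present; 4 new (j, j, q, q)
  "jwj" → prefix "jwj" already present; 0 new (none)
Total nodes = 2 + 8 + 7 + 10 + 1 + 4 + 1 + 3 + 4 + 0 = 40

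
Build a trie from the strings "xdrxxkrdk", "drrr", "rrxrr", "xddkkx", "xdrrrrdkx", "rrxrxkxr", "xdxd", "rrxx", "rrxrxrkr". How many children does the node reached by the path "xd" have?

3

Follow the path "xd" to its node, then look at its outgoing edges.
Characters that immediately follow "xd" among the stored strings: {d, r, x}.
That node has 3 child edges.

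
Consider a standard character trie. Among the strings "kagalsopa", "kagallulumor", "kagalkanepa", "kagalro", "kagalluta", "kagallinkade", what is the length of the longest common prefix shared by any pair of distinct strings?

7

Look for the deepest trie node that still has at least two words in its subtree.
e.g. "kagallulumor" and "kagalluta" share the prefix "kagallu" of length 7; no pair shares a longer one.
Longest shared-prefix length: 7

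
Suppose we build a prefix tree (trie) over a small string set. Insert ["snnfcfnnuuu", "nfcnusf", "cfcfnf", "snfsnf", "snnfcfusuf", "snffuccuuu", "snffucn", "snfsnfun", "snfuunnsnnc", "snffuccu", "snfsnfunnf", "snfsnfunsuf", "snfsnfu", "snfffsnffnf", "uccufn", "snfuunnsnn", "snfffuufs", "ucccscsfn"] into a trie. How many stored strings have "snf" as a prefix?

Traverse to the node for "snf", then collect every word in that subtree.
Matches: "snfffsnffnf", "snfffuufs", "snffuccu", "snffuccuuu", "snffucn", "snfsnf", "snfsnfu", "snfsnfun", "snfsnfunnf", "snfsnfunsuf", "snfuunnsnn", "snfuunnsnnc"
Count: 12

12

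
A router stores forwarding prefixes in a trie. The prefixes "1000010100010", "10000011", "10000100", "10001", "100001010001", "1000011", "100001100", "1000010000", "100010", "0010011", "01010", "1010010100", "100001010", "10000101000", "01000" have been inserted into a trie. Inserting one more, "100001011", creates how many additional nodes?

1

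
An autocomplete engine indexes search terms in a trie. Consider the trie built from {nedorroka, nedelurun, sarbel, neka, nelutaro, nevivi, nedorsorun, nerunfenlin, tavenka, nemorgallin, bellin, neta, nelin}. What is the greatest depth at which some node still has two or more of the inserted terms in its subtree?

The deepest shared node is where two words last agree before diverging.
e.g. "nedorroka" and "nedorsorun" share the prefix "nedor" of length 5; no pair shares a longer one.
Longest shared-prefix length: 5

5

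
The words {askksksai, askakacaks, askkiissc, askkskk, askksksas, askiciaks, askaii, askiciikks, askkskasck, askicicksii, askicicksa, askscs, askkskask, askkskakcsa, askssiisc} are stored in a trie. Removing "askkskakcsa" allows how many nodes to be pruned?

After clearing the end-marker at "askkskakcsa", prune upward until reaching a node still needed by another word.
The suffix "kcsa" (4 nodes) is used only by "askkskakcsa"; the node for "askkska" still has the child "s", so pruning stops there.
Nodes removed: 4

4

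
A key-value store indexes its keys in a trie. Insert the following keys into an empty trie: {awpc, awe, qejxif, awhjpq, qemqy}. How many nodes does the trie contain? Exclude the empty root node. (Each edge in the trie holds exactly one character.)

Insert word by word; a character creates a node only if that edge doesn't already exist:
  "awpc" → 4 new (a, w, p, c)
  "awe" → prefix "aw" already present; 1 new (e)
  "qejxif" → 6 new (q, e, j, x, i, f)
  "awhjpq" → prefix "aw" already present; 4 new (h, j, p, q)
  "qemqy" → prefix "qe" already present; 3 new (m, q, y)
Total nodes = 4 + 1 + 6 + 4 + 3 = 18

18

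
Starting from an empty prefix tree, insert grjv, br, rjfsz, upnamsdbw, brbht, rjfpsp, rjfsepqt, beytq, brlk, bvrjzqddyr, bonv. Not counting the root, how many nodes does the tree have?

For each word, the new-node count is its length minus the longest prefix already in the trie:
  "grjv" → 4 new (g, r, j, v)
  "br" → 2 new (b, r)
  "rjfsz" → 5 new (r, j, f, s, z)
  "upnamsdbw" → 9 new (u, p, n, a, m, s, d, b, w)
  "brbht" → prefix "br" already present; 3 new (b, h, t)
  "rjfpsp" → prefix "rjf" already present; 3 new (p, s, p)
  "rjfsepqt" → prefix "rjfs" already present; 4 new (e, p, q, t)
  "beytq" → prefix "b" already present; 4 new (e, y, t, q)
  "brlk" → prefix "br" already present; 2 new (l, k)
  "bvrjzqddyr" → prefix "b" already present; 9 new (v, r, j, z, q, d, d, y, r)
  "bonv" → prefix "b" already present; 3 new (o, n, v)
Total nodes = 4 + 2 + 5 + 9 + 3 + 3 + 4 + 4 + 2 + 9 + 3 = 48

48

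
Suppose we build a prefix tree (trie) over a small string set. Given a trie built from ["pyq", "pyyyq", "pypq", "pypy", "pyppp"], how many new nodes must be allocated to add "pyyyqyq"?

The longest prefix of "pyyyqyq" already in the trie is "pyyyq" (length 5).
New nodes needed: |"pyyyqyq"| − 5 = 7 − 5 = 2.

2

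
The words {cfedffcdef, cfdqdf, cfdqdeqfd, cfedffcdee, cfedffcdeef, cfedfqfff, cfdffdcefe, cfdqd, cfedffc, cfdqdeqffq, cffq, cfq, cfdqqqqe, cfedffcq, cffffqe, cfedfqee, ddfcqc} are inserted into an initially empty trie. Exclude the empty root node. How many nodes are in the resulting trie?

53

Trace insertions, counting only characters that open a new branch:
  "cfedffcdef" → 10 new (c, f, e, d, f, f, c, d, e, f)
  "cfdqdf" → prefix "cf" already present; 4 new (d, q, d, f)
  "cfdqdeqfd" → prefix "cfdqd" already present; 4 new (e, q, f, d)
  "cfedffcdee" → prefix "cfedffcde" already present; 1 new (e)
  "cfedffcdeef" → prefix "cfedffcdee" already present; 1 new (f)
  "cfedfqfff" → prefix "cfedf" already present; 4 new (q, f, f, f)
  "cfdffdcefe" → prefix "cfd" already present; 7 new (f, f, d, c, e, f, e)
  "cfdqd" → prefix "cfdqd" already present; 0 new (none)
  "cfedffc" → prefix "cfedffc" already present; 0 new (none)
  "cfdqdeqffq" → prefix "cfdqdeqf" already present; 2 new (f, q)
  "cffq" → prefix "cf" already present; 2 new (f, q)
  "cfq" → prefix "cf" already present; 1 new (q)
  "cfdqqqqe" → prefix "cfdq" already present; 4 new (q, q, q, e)
  "cfedffcq" → prefix "cfedffc" already present; 1 new (q)
  "cffffqe" → prefix "cff" already present; 4 new (f, f, q, e)
  "cfedfqee" → prefix "cfedfq" already present; 2 new (e, e)
  "ddfcqc" → 6 new (d, d, f, c, q, c)
Total nodes = 10 + 4 + 4 + 1 + 1 + 4 + 7 + 0 + 0 + 2 + 2 + 1 + 4 + 1 + 4 + 2 + 6 = 53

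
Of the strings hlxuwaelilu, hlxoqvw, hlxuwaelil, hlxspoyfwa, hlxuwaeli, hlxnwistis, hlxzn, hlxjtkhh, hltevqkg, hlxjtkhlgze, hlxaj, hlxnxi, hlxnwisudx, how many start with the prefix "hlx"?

12

Walk to "hlx"; the words in its subtree are exactly those with that prefix.
Matches: "hlxaj", "hlxjtkhh", "hlxjtkhlgze", "hlxnwistis", "hlxnwisudx", "hlxnxi", "hlxoqvw", "hlxspoyfwa", "hlxuwaeli", "hlxuwaelil", "hlxuwaelilu", "hlxzn"
Count: 12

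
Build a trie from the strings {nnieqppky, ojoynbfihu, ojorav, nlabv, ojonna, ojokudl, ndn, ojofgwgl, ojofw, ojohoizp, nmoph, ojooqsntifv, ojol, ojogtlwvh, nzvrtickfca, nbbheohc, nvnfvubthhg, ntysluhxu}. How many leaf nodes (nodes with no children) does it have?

18

A leaf is a node with no children — equivalently, the end of a word that is not a proper prefix of any other stored word.
Those words: "nbbheohc", "ndn", "nlabv", "nmoph", "nnieqppky", "ntysluhxu", "nvnfvubthhg", "nzvrtickfca", "ojofgwgl", "ojofw", "ojogtlwvh", "ojohoizp", "ojokudl", "ojol", "ojonna", "ojooqsntifv", "ojorav", "ojoynbfihu"
Leaf count: 18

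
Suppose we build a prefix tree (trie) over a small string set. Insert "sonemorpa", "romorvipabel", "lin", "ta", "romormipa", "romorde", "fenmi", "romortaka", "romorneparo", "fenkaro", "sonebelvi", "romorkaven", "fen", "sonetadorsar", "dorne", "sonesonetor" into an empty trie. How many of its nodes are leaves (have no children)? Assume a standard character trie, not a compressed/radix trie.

15

Leaves are exactly the stored words that no other stored word extends.
Those words: "dorne", "fenkaro", "fenmi", "lin", "romorde", "romorkaven", "romormipa", "romorneparo", "romortaka", "romorvipabel", "sonebelvi", "sonemorpa", "sonesonetor", "sonetadorsar", "ta"
Leaf count: 15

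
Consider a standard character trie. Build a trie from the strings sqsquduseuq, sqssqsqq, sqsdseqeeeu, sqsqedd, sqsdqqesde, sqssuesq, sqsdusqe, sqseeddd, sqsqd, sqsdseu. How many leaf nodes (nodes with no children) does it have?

A leaf is a node with no children — equivalently, the end of a word that is not a proper prefix of any other stored word.
Those words: "sqsdqqesde", "sqsdseqeeeu", "sqsdseu", "sqsdusqe", "sqseeddd", "sqsqd", "sqsqedd", "sqsquduseuq", "sqssqsqq", "sqssuesq"
Leaf count: 10

10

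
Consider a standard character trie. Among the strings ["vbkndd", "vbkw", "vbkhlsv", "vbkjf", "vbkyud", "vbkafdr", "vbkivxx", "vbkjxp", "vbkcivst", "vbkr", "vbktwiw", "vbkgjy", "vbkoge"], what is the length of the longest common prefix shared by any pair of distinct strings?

4

Equivalently: take the maximum, over all pairs, of their longest common prefix length.
e.g. "vbkjf" and "vbkjxp" share the prefix "vbkj" of length 4; no pair shares a longer one.
Longest shared-prefix length: 4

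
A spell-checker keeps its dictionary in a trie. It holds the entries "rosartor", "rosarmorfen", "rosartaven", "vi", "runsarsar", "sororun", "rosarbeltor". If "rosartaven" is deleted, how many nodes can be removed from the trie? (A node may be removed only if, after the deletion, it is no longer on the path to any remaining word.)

After clearing the end-marker at "rosartaven", prune upward until reaching a node still needed by another word.
The suffix "aven" (4 nodes) is used only by "rosartaven"; the node for "rosart" still has the child "o", so pruning stops there.
Nodes removed: 4

4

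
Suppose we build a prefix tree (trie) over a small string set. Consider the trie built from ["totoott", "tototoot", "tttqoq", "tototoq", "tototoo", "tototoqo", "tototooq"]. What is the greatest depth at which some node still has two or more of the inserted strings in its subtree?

7

Look for the deepest trie node that still has at least two words in its subtree.
"tototoo" and "tototooq" agree on "tototoo" (7 characters) before diverging; nothing deeper is shared.
Longest shared-prefix length: 7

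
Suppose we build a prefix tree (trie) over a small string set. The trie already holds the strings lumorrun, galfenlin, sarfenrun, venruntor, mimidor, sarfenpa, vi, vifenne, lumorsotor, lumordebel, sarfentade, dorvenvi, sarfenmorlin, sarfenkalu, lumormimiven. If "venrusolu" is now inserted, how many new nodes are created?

4

"venru" is already a path in the trie; the remaining "solu" must be added.
So 9 − 5 = 4 new nodes.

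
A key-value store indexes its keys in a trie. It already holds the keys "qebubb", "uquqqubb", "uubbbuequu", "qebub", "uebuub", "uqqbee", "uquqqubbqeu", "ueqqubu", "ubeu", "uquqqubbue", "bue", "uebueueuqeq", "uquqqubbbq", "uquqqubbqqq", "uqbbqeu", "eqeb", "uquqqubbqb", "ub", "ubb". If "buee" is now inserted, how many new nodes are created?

1

The longest prefix of "buee" already in the trie is "bue" (length 3).
So 4 − 3 = 1 new nodes.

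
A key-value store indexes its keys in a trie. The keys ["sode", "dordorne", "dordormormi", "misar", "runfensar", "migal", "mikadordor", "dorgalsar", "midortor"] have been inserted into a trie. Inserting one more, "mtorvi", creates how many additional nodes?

5

Walking "mtorvi" from the root, the first 1 characters ("m") follow existing edges; "t" is the first miss.
So 6 − 1 = 5 new nodes.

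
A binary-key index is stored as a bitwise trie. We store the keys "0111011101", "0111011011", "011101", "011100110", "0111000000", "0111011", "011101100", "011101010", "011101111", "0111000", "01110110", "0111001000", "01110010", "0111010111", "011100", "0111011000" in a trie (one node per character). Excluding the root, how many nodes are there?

Trace insertions, counting only characters that open a new branch:
  "0111011101" → 10 new (0, 1, 1, 1, 0, 1, 1, 1, 0, 1)
  "0111011011" → prefix "0111011" already present; 3 new (0, 1, 1)
  "011101" → prefix "011101" already present; 0 new (none)
  "011100110" → prefix "01110" already present; 4 new (0, 1, 1, 0)
  "0111000000" → prefix "011100" already present; 4 new (0, 0, 0, 0)
  "0111011" → prefix "0111011" already present; 0 new (none)
  "011101100" → prefix "01110110" already present; 1 new (0)
  "011101010" → prefix "011101" already present; 3 new (0, 1, 0)
  "011101111" → prefix "01110111" already present; 1 new (1)
  "0111000" → prefix "0111000" already present; 0 new (none)
  "01110110" → prefix "01110110" already present; 0 new (none)
  "0111001000" → prefix "0111001" already present; 3 new (0, 0, 0)
  "01110010" → prefix "01110010" already present; 0 new (none)
  "0111010111" → prefix "01110101" already present; 2 new (1, 1)
  "011100" → prefix "011100" already present; 0 new (none)
  "0111011000" → prefix "011101100" already present; 1 new (0)
Total nodes = 10 + 3 + 0 + 4 + 4 + 0 + 1 + 3 + 1 + 0 + 0 + 3 + 0 + 2 + 0 + 1 = 32

32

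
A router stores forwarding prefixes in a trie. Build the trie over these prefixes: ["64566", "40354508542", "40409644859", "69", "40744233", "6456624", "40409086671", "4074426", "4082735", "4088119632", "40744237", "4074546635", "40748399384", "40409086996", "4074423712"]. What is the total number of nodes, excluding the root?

Count nodes per top-level branch (shared prefixes stored once):
  '4'-branch (40354508542, 40409086671, 40409086996, 40409644859, 40744233, 40744237, 4074423712, 4074426, 4074546635, 40748399384, 4082735, 4088119632): 64 nodes
  '6'-branch (64566, 6456624, 69): 8 nodes
Sum: 72

72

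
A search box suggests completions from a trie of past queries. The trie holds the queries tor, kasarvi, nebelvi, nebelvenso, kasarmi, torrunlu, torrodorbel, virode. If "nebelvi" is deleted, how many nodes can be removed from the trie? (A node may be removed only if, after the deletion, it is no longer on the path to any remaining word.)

1

A node on "nebelvi"'s path can go only if nothing else ends at it or branches off below it.
The suffix "i" (1 node) is used only by "nebelvi"; the node for "nebelv" still has the child "e", so pruning stops there.
Nodes removed: 1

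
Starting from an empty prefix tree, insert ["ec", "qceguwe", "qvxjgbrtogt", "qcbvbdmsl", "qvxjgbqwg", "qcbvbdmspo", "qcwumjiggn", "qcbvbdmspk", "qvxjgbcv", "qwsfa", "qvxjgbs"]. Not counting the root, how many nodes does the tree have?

47

Trace insertions, counting only characters that open a new branch:
  "ec" → 2 new (e, c)
  "qceguwe" → 7 new (q, c, e, g, u, w, e)
  "qvxjgbrtogt" → prefix "q" already present; 10 new (v, x, j, g, b, r, t, o, g, t)
  "qcbvbdmsl" → prefix "qc" already present; 7 new (b, v, b, d, m, s, l)
  "qvxjgbqwg" → prefix "qvxjgb" already present; 3 new (q, w, g)
  "qcbvbdmspo" → prefix "qcbvbdms" already present; 2 new (p, o)
  "qcwumjiggn" → prefix "qc" already present; 8 new (w, u, m, j, i, g, g, n)
  "qcbvbdmspk" → prefix "qcbvbdmsp" already present; 1 new (k)
  "qvxjgbcv" → prefix "qvxjgb" already present; 2 new (c, v)
  "qwsfa" → prefix "q" already present; 4 new (w, s, f, a)
  "qvxjgbs" → prefix "qvxjgb" already present; 1 new (s)
Total nodes = 2 + 7 + 10 + 7 + 3 + 2 + 8 + 1 + 2 + 4 + 1 = 47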